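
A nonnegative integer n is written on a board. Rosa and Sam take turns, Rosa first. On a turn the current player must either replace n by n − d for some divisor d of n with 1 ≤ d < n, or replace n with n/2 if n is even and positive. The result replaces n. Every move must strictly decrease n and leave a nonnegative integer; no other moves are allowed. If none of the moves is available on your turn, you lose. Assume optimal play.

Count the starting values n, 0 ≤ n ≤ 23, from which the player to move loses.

Positions with no move are L. A position that does have a move is losing for the player to move precisely when every available move leads to a winning position for the opponent. Fill in the labels:
n=0: no move → L
n=1: no move → L
n=2: can move to 1, which is L ⇒ W
n=3: the only move is to 2(W), a W ⇒ L
n=4: can move to 3, which is L ⇒ W
n=5: the only move is to 4(W), a W ⇒ L
n=6: can move to 3, which is L ⇒ W
n=7: the only move is to 6(W), a W ⇒ L
n=8: can move to 7, which is L ⇒ W
n=9: moves to 6(W), 8(W); every one is W ⇒ L
n=10: can move to 5, which is L ⇒ W
n=11: the only move is to 10(W), a W ⇒ L
n=12: can move to 9, which is L ⇒ W
n=13: the only move is to 12(W), a W ⇒ L
n=14: can move to 7, which is L ⇒ W
n=15: moves to 10(W), 12(W), 14(W); every one is W ⇒ L
n=16: can move to 15, which is L ⇒ W
n=17: the only move is to 16(W), a W ⇒ L
n=18: can move to 9, which is L ⇒ W
n=19: the only move is to 18(W), a W ⇒ L
n=20: can move to 15, which is L ⇒ W
n=21: moves to 14(W), 18(W), 20(W); every one is W ⇒ L
n=22: can move to 11, which is L ⇒ W
n=23: the only move is to 22(W), a W ⇒ L
L entries with 0 ≤ n ≤ 23: n = 0, 1, 3, 5, 7, 9, 11, 13, 15, 17, 19, 21, 23; that makes 13.

13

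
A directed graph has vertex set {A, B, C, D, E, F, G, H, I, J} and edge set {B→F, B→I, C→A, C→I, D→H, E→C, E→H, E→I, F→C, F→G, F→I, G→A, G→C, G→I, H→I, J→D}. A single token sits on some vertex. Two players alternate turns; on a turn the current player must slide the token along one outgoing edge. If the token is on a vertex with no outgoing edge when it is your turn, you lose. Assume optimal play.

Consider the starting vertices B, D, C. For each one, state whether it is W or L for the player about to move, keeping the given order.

B: W, D: L, C: W

Compute win/loss labels from the base case upward. A position with no move is L. Any other position is W if it can reach an L in one move, else L.
Every edge goes from a vertex to one that appears earlier in the order A, I, C, G, F, H, D, J, B, E, so processing vertices in that order labels each vertex after all of its successors.
A: no outgoing edge → L
I: no outgoing edge → L
C: →I(L), so W
G: →I(L), so W
F: →I(L), so W
H: →I(L), so W
D: →H(W) only, which is W, so L
J: →D(L), so W
B: →I(L), so W
E: →I(L), so W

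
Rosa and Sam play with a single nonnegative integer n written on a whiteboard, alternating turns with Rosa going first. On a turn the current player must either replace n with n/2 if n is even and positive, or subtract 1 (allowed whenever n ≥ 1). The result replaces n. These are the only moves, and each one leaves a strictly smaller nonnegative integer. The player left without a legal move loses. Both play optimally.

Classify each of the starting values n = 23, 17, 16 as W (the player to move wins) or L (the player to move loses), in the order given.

Label each position W (a win for the player to move) or L (a loss). A position with no legal move is L; any other position is W exactly when some move reaches an L, and L when every move reaches a W.
n=0: no move → L
n=1: reaches L-position 0 → W
n=2: only reaches 1(W), which is W → L
n=3: reaches L-position 2 → W
n=4: reaches L-position 2 → W
n=5: only reaches 4(W), which is W → L
n=6: reaches L-position 5 → W
n=7: only reaches 6(W), which is W → L
n=8: reaches L-position 7 → W
n=9: only reaches 8(W), which is W → L
n=10: reaches L-position 5 → W
n=11: only reaches 10(W), which is W → L
n=12: reaches L-position 11 → W
n=13: only reaches 12(W), which is W → L
n=14: reaches L-position 7 → W
n=15: only reaches 14(W), which is W → L
n=16: reaches L-position 15 → W
n=17: only reaches 16(W), which is W → L
n=18: reaches L-position 9 → W
n=19: only reaches 18(W), which is W → L
n=20: reaches L-position 19 → W
n=21: only reaches 20(W), which is W → L
n=22: reaches L-position 11 → W
n=23: only reaches 22(W), which is W → L

23: L, 17: L, 16: W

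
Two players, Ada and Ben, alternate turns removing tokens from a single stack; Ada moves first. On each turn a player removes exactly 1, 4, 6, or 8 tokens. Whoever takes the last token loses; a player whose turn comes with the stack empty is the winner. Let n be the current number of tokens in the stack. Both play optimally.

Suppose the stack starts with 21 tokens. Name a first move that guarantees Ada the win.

Remove 1, leaving 20.

Classify positions by backward induction: terminal positions (no move available) are W. From any other position, the mover wins iff some move reaches an L.
n=0: no move; the opponent has just taken the last token and therefore loses → W
n=1: only reaches 0(W), which is W → L
n=2: reaches L-position 1 → W
n=3: only reaches 2(W), which is W → L
n=4: reaches L-position 3 → W
n=5: reaches L-position 1 → W
n=6: only reaches 5(W), 2(W), 0(W), all W → L
n=7: reaches L-position 6 → W
n=8: only reaches 7(W), 4(W), 2(W), 0(W), all W → L
n=9: reaches L-position 8 → W
n=10: reaches L-position 6 → W
n=11: reaches L-position 3 → W
n=12: reaches L-position 8 → W
n=13: only reaches 12(W), 9(W), 7(W), 5(W), all W → L
n=14: reaches L-position 13 → W
n=15: only reaches 14(W), 11(W), 9(W), 7(W), all W → L
n=16: reaches L-position 15 → W
n=17: reaches L-position 13 → W
n=18: only reaches 17(W), 14(W), 12(W), 10(W), all W → L
n=19: reaches L-position 18 → W
n=20: only reaches 19(W), 16(W), 14(W), 12(W), all W → L
n=21: reaches L-position 20 → W
From 21, the L positions reachable in one move are: 20, 15, 13. Any move reaching one of these is winning.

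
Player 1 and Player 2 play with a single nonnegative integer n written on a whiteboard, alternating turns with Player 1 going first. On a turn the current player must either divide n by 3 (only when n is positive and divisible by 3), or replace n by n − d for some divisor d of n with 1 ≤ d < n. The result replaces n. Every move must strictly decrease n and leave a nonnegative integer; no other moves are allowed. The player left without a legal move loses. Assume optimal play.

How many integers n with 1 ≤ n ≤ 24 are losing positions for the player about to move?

10

Positions with no move are L. A position that does have a move is losing for the player to move precisely when every available move leads to a winning position for the opponent. Fill in the labels:
n=0: no move → L
n=1: no move → L
n=2: W (go to 1, an L position)
n=3: W (go to 1, an L position)
n=4: L (options 2(W), 3(W) are all W)
n=5: W (go to 4, an L position)
n=6: W (go to 4, an L position)
n=7: L (sole option 6(W) is W)
n=8: W (go to 4, an L position)
n=9: L (options 3(W), 6(W), 8(W) are all W)
n=10: W (go to 9, an L position)
n=11: L (sole option 10(W) is W)
n=12: W (go to 4, an L position)
n=13: L (sole option 12(W) is W)
n=14: W (go to 7, an L position)
n=15: L (options 5(W), 10(W), 12(W), 14(W) are all W)
n=16: W (go to 15, an L position)
n=17: L (sole option 16(W) is W)
n=18: W (go to 9, an L position)
n=19: L (sole option 18(W) is W)
n=20: W (go to 15, an L position)
n=21: W (go to 7, an L position)
n=22: W (go to 11, an L position)
n=23: L (sole option 22(W) is W)
n=24: W (go to 23, an L position)
L entries with 1 ≤ n ≤ 24 (n=0 is outside the asked range and is not counted): n = 1, 4, 7, 9, 11, 13, 15, 17, 19, 23; that makes 10.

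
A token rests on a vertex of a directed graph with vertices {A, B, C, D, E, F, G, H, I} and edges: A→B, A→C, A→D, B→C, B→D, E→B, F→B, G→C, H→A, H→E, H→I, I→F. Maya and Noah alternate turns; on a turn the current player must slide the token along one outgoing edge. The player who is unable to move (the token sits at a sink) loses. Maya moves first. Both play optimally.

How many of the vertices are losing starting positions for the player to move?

4

Positions with no move are L. A position that does have a move is losing for the player to move precisely when every available move leads to a winning position for the opponent. Fill in the labels:
Every edge goes from a vertex to one that appears earlier in the order D, C, B, E, F, A, I, H, G, so processing vertices in that order labels each vertex after all of its successors.
D: no outgoing edge → L
C: no outgoing edge → L
B: W (go to C, an L position)
E: L (sole option B(W) is W)
F: L (sole option B(W) is W)
A: W (go to C, an L position)
I: W (go to F, an L position)
H: W (go to E, an L position)
G: W (go to C, an L position)
The L vertices are C, D, E, F; that is 4 in all.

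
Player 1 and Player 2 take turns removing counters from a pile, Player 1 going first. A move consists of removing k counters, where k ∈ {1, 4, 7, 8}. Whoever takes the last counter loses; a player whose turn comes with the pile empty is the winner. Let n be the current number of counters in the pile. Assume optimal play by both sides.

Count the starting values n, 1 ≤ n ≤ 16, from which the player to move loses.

Label each position W (a win for the player to move) or L (a loss). A position with no legal move is W; any other position is W exactly when some move reaches an L, and L when every move reaches a W.
n=0: no move; the opponent has just taken the last counter and therefore loses → W
n=1: the only move is to 0(W), a W ⇒ L
n=2: can move to 1, which is L ⇒ W
n=3: the only move is to 2(W), a W ⇒ L
n=4: can move to 3, which is L ⇒ W
n=5: can move to 1, which is L ⇒ W
n=6: moves to 5(W), 2(W); every one is W ⇒ L
n=7: can move to 6, which is L ⇒ W
n=8: can move to 1, which is L ⇒ W
n=9: can move to 1, which is L ⇒ W
n=10: can move to 6, which is L ⇒ W
n=11: can move to 3, which is L ⇒ W
n=12: moves to 11(W), 8(W), 5(W), 4(W); every one is W ⇒ L
n=13: can move to 12, which is L ⇒ W
n=14: can move to 6, which is L ⇒ W
n=15: moves to 14(W), 11(W), 8(W), 7(W); every one is W ⇒ L
n=16: can move to 15, which is L ⇒ W
L entries with 1 ≤ n ≤ 16 (the range starts at n=1): n = 1, 3, 6, 12, 15; that makes 5.

5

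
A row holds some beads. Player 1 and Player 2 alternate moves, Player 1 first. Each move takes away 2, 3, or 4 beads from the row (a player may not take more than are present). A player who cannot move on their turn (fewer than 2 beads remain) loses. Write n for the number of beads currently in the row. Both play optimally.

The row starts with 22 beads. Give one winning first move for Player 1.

Remove 3, leaving 19.

Build the W/L table. Terminal = L. A non-terminal position is W if it has a move to some L; otherwise it is L.
n=0: no move → L
n=1: no move → L
n=2: →0(L), so W
n=3: →1(L), so W
n=4: →1(L), so W
n=5: →1(L), so W
n=6: →4(W), 3(W), 2(W) — all W, so L
n=7: →5(W), 4(W), 3(W) — all W, so L
n=8: →6(L), so W
n=9: →7(L), so W
n=10: →7(L), so W
n=11: →7(L), so W
n=12: →10(W), 9(W), 8(W) — all W, so L
n=13: →11(W), 10(W), 9(W) — all W, so L
n=14: →12(L), so W
n=15: →13(L), so W
n=16: →13(L), so W
n=17: →13(L), so W
n=18: →16(W), 15(W), 14(W) — all W, so L
n=19: →17(W), 16(W), 15(W) — all W, so L
n=20: →18(L), so W
n=21: →19(L), so W
n=22: →19(L), so W
From 22, the L positions reachable in one move are: 19, 18. Any move reaching one of these is winning.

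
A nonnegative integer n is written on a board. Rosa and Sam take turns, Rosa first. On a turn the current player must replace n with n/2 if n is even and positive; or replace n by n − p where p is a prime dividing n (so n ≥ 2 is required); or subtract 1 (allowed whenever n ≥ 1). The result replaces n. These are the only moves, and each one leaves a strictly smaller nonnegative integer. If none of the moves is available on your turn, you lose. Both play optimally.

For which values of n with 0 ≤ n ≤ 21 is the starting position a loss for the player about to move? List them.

Label each position W (a win for the player to move) or L (a loss). A position with no legal move is L; any other position is W exactly when some move reaches an L, and L when every move reaches a W.
n=0: no move → L
n=1: can move to 0, which is L ⇒ W
n=2: can move to 0, which is L ⇒ W
n=3: can move to 0, which is L ⇒ W
n=4: moves to 2(W), 3(W); every one is W ⇒ L
n=5: can move to 0, which is L ⇒ W
n=6: can move to 4, which is L ⇒ W
n=7: can move to 0, which is L ⇒ W
n=8: can move to 4, which is L ⇒ W
n=9: moves to 6(W), 8(W); every one is W ⇒ L
n=10: can move to 9, which is L ⇒ W
n=11: can move to 0, which is L ⇒ W
n=12: can move to 9, which is L ⇒ W
n=13: can move to 0, which is L ⇒ W
n=14: moves to 7(W), 12(W), 13(W); every one is W ⇒ L
n=15: can move to 14, which is L ⇒ W
n=16: can move to 14, which is L ⇒ W
n=17: can move to 0, which is L ⇒ W
n=18: can move to 9, which is L ⇒ W
n=19: can move to 0, which is L ⇒ W
n=20: moves to 10(W), 15(W), 18(W), 19(W); every one is W ⇒ L
n=21: can move to 14, which is L ⇒ W
Reading off the rows marked L gives the requested list; there are 5 such values of n.

0, 4, 9, 14, 20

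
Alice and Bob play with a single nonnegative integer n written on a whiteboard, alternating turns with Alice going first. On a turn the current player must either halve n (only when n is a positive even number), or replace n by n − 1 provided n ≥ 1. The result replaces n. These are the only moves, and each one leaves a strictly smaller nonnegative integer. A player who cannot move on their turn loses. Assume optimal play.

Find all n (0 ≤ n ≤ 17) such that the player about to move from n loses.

0, 2, 5, 7, 9, 11, 13, 15, 17

Build the W/L table. Terminal = L. A non-terminal position is W if it has a move to some L; otherwise it is L.
n=0: no move → L
n=1: can move to 0, which is L ⇒ W
n=2: the only move is to 1(W), a W ⇒ L
n=3: can move to 2, which is L ⇒ W
n=4: can move to 2, which is L ⇒ W
n=5: the only move is to 4(W), a W ⇒ L
n=6: can move to 5, which is L ⇒ W
n=7: the only move is to 6(W), a W ⇒ L
n=8: can move to 7, which is L ⇒ W
n=9: the only move is to 8(W), a W ⇒ L
n=10: can move to 5, which is L ⇒ W
n=11: the only move is to 10(W), a W ⇒ L
n=12: can move to 11, which is L ⇒ W
n=13: the only move is to 12(W), a W ⇒ L
n=14: can move to 7, which is L ⇒ W
n=15: the only move is to 14(W), a W ⇒ L
n=16: can move to 15, which is L ⇒ W
n=17: the only move is to 16(W), a W ⇒ L
The losing starting values of n are exactly the entries labelled L in this table (9 of them).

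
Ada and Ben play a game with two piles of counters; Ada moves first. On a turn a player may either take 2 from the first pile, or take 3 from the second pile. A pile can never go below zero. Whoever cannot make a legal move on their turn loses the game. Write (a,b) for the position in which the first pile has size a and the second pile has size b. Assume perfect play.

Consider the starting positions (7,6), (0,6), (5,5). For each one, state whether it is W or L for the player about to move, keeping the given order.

Compute win/loss labels from the base case upward. A position with no move is L. Any other position is W if it can reach an L in one move, else L.
No move ever increases a pile, so every position that can arise here has a ≤ 7 and b ≤ 6; it is enough to label the cells with 0 ≤ a ≤ 7 and 0 ≤ b ≤ 6.
Every move lowers a or b (never raises either), so fill the grid row by row in increasing a, and left to right within a row: each cell's successors are then already labelled.
      b=0  b=1  b=2  b=3  b=4  b=5  b=6
a=0:    L    L    L    W    W    W    L
a=1:    L    L    L    W    W    W    L
a=2:    W    W    W    L    L    L    W
a=3:    W    W    W    L    L    L    W
a=4:    L    L    L    W    W    W    L
a=5:    L    L    L    W    W    W    L
a=6:    W    W    W    L    L    L    W
a=7:    W    W    W    L    L    L    W
Cells with no legal move (terminal, hence L): (0,0), (0,1), (0,2), (1,0), (1,1), (1,2).
The remaining L cells, each justified by listing all of its moves:
(0,6): →(0,3)(W) only, which is W, so L
(1,6): →(1,3)(W) only, which is W, so L
(2,3): →(0,3)(W), (2,0)(W) — all W, so L
(2,4): →(0,4)(W), (2,1)(W) — all W, so L
(2,5): →(0,5)(W), (2,2)(W) — all W, so L
(3,3): →(1,3)(W), (3,0)(W) — all W, so L
(3,4): →(1,4)(W), (3,1)(W) — all W, so L
(3,5): →(1,5)(W), (3,2)(W) — all W, so L
(4,0): →(2,0)(W) only, which is W, so L
(4,1): →(2,1)(W) only, which is W, so L
(4,2): →(2,2)(W) only, which is W, so L
(4,6): →(2,6)(W), (4,3)(W) — all W, so L
(5,0): →(3,0)(W) only, which is W, so L
(5,1): →(3,1)(W) only, which is W, so L
(5,2): →(3,2)(W) only, which is W, so L
(5,6): →(3,6)(W), (5,3)(W) — all W, so L
(6,3): →(4,3)(W), (6,0)(W) — all W, so L
(6,4): →(4,4)(W), (6,1)(W) — all W, so L
(6,5): →(4,5)(W), (6,2)(W) — all W, so L
(7,3): →(5,3)(W), (7,0)(W) — all W, so L
(7,4): →(5,4)(W), (7,1)(W) — all W, so L
(7,5): →(5,5)(W), (7,2)(W) — all W, so L
Every other cell has at least one move into one of the L cells above, so it is W.
(7,6): the move to (5,6) reaches an L cell, so W
(0,6): one of the L cells justified above, so L
(5,5): the move to (3,5) reaches an L cell, so W

(7,6): W, (0,6): L, (5,5): W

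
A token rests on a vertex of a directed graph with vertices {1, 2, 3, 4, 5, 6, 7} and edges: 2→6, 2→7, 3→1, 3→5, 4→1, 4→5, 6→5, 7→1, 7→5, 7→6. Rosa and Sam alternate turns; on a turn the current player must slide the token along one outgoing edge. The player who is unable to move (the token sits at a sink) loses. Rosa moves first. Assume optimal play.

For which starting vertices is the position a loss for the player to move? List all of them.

Classify positions by backward induction: terminal positions (no move available) are L. From any other position, the mover wins iff some move reaches an L.
Every edge goes from a vertex to one that appears earlier in the order 1, 5, 3, 6, 7, 2, 4, so processing vertices in that order labels each vertex after all of its successors.
1: no outgoing edge → L
5: no outgoing edge → L
3: reaches L-position 5 → W
6: reaches L-position 5 → W
7: reaches L-position 5 → W
2: only reaches 7(W), 6(W), all W → L
4: reaches L-position 5 → W
Reading off the rows marked L gives the requested list; there are 3 such vertices.

1, 2, 5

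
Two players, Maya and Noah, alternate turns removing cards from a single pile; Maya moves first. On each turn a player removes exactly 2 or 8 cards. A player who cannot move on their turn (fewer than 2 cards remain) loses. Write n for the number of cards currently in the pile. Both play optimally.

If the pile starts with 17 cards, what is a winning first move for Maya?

Classify positions by backward induction: terminal positions (no move available) are L. From any other position, the mover wins iff some move reaches an L.
n=0: no move → L
n=1: no move → L
n=2: can move to 0, which is L ⇒ W
n=3: can move to 1, which is L ⇒ W
n=4: the only move is to 2(W), a W ⇒ L
n=5: the only move is to 3(W), a W ⇒ L
n=6: can move to 4, which is L ⇒ W
n=7: can move to 5, which is L ⇒ W
n=8: can move to 0, which is L ⇒ W
n=9: can move to 1, which is L ⇒ W
n=10: moves to 8(W), 2(W); every one is W ⇒ L
n=11: moves to 9(W), 3(W); every one is W ⇒ L
n=12: can move to 10, which is L ⇒ W
n=13: can move to 11, which is L ⇒ W
n=14: moves to 12(W), 6(W); every one is W ⇒ L
n=15: moves to 13(W), 7(W); every one is W ⇒ L
n=16: can move to 14, which is L ⇒ W
n=17: can move to 15, which is L ⇒ W
From 17, the L positions reachable in one move are: 15.

Remove 2, leaving 15.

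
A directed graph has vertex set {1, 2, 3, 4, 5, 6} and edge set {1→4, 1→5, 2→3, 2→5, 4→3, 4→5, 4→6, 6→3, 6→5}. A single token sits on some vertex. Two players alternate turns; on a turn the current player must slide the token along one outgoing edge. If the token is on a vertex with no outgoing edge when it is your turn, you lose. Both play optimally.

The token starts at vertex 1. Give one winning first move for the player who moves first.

Move to 5.

Compute win/loss labels from the base case upward. A position with no move is L. Any other position is W if it can reach an L in one move, else L.
Every edge goes from a vertex to one that appears earlier in the order 3, 5, 6, 4, 2, 1, so processing vertices in that order labels each vertex after all of its successors.
3: no outgoing edge → L
5: no outgoing edge → L
6: W (go to 5, an L position)
4: W (go to 5, an L position)
2: W (go to 5, an L position)
1: W (go to 5, an L position)
From 1, the L positions reachable in one move are: 5.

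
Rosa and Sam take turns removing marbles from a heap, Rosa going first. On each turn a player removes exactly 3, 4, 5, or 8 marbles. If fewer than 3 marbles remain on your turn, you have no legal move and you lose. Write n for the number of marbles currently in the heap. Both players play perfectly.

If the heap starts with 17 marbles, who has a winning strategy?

Work bottom-up. With no move the player to move loses. Otherwise the position is W if at least one move leads to an L position for the opponent, and L if every move leads to a W.
n=0: no move → L
n=1: no move → L
n=2: no move → L
n=3: →0(L), so W
n=4: →1(L), so W
n=5: →2(L), so W
n=6: →2(L), so W
n=7: →2(L), so W
n=8: →0(L), so W
n=9: →1(L), so W
n=10: →2(L), so W
n=11: →8(W), 7(W), 6(W), 3(W) — all W, so L
n=12: →9(W), 8(W), 7(W), 4(W) — all W, so L
n=13: →10(W), 9(W), 8(W), 5(W) — all W, so L
n=14: →11(L), so W
n=15: →12(L), so W
n=16: →13(L), so W
n=17: →13(L), so W
The starting position 17 is W: Rosa should remove 4, leaving 13, handing over an L position.

Rosa wins.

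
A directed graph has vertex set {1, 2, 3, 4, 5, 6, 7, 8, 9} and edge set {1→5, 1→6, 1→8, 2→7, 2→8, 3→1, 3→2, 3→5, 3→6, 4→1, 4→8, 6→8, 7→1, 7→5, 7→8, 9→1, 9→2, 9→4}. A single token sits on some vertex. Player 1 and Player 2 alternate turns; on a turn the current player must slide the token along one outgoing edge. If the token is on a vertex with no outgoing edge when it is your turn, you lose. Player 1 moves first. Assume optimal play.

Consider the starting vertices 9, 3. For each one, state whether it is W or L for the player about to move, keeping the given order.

Classify positions by backward induction: terminal positions (no move available) are L. From any other position, the mover wins iff some move reaches an L.
Every edge goes from a vertex to one that appears earlier in the order 5, 8, 6, 1, 7, 2, 4, 9, 3, so processing vertices in that order labels each vertex after all of its successors.
5: no outgoing edge → L
8: no outgoing edge → L
6: →8(L), so W
1: →8(L), so W
7: →8(L), so W
2: →8(L), so W
4: →8(L), so W
9: →4(W), 2(W), 1(W) — all W, so L
3: →5(L), so W

9: L, 3: W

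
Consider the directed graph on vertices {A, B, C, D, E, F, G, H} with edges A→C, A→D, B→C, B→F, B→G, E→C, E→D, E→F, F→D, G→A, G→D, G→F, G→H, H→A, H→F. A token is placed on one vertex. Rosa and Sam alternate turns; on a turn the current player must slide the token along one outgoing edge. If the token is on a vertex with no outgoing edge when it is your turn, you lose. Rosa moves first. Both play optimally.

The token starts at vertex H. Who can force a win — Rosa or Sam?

Positions with no move are L. A position that does have a move is losing for the player to move precisely when every available move leads to a winning position for the opponent. Fill in the labels:
Every edge goes from a vertex to one that appears earlier in the order D, C, A, F, H, E, G, B, so processing vertices in that order labels each vertex after all of its successors.
D: no outgoing edge → L
C: no outgoing edge → L
A: can move to C, which is L ⇒ W
F: can move to D, which is L ⇒ W
H: moves to F(W), A(W); every one is W ⇒ L
E: can move to C, which is L ⇒ W
G: can move to H, which is L ⇒ W
B: can move to C, which is L ⇒ W
Every move from H reaches a W position, so the mover loses.

Sam wins.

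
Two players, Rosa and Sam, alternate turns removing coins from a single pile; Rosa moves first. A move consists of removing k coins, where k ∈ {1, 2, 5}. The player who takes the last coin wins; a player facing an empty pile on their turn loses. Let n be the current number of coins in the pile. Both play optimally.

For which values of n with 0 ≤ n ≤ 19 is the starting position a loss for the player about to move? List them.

Compute win/loss labels from the base case upward. A position with no move is L. Any other position is W if it can reach an L in one move, else L.
n=0: no move → L
n=1: can move to 0, which is L ⇒ W
n=2: can move to 0, which is L ⇒ W
n=3: moves to 2(W), 1(W); every one is W ⇒ L
n=4: can move to 3, which is L ⇒ W
n=5: can move to 3, which is L ⇒ W
n=6: moves to 5(W), 4(W), 1(W); every one is W ⇒ L
n=7: can move to 6, which is L ⇒ W
n=8: can move to 6, which is L ⇒ W
n=9: moves to 8(W), 7(W), 4(W); every one is W ⇒ L
n=10: can move to 9, which is L ⇒ W
n=11: can move to 9, which is L ⇒ W
n=12: moves to 11(W), 10(W), 7(W); every one is W ⇒ L
n=13: can move to 12, which is L ⇒ W
n=14: can move to 12, which is L ⇒ W
n=15: moves to 14(W), 13(W), 10(W); every one is W ⇒ L
n=16: can move to 15, which is L ⇒ W
n=17: can move to 15, which is L ⇒ W
n=18: moves to 17(W), 16(W), 13(W); every one is W ⇒ L
n=19: can move to 18, which is L ⇒ W
Reading off the rows marked L gives the requested list; there are 7 such values of n.

0, 3, 6, 9, 12, 15, 18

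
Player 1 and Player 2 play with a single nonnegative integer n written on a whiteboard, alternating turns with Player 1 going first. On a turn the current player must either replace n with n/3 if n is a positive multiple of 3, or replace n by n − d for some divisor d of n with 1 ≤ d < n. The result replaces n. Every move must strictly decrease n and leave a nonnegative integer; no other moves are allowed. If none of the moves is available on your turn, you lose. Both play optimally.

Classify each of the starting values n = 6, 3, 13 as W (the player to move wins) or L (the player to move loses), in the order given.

6: W, 3: W, 13: L

Use the standard recursion: the mover loses at a terminal position; elsewhere, the mover wins exactly when some move hands the opponent an L position.
n=0: no move → L
n=1: no move → L
n=2: can move to 1, which is L ⇒ W
n=3: can move to 1, which is L ⇒ W
n=4: moves to 2(W), 3(W); every one is W ⇒ L
n=5: can move to 4, which is L ⇒ W
n=6: can move to 4, which is L ⇒ W
n=7: the only move is to 6(W), a W ⇒ L
n=8: can move to 4, which is L ⇒ W
n=9: moves to 3(W), 6(W), 8(W); every one is W ⇒ L
n=10: can move to 9, which is L ⇒ W
n=11: the only move is to 10(W), a W ⇒ L
n=12: can move to 4, which is L ⇒ W
n=13: the only move is to 12(W), a W ⇒ L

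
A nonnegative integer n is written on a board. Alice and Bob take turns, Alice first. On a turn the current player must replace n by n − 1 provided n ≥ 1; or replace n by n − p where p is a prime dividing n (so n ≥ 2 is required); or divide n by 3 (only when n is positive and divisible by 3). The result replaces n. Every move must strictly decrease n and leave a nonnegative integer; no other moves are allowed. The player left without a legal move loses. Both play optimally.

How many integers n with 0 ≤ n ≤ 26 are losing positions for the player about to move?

7

Use the standard recursion: the mover loses at a terminal position; elsewhere, the mover wins exactly when some move hands the opponent an L position.
n=0: no move → L
n=1: reaches L-position 0 → W
n=2: reaches L-position 0 → W
n=3: reaches L-position 0 → W
n=4: only reaches 2(W), 3(W), all W → L
n=5: reaches L-position 0 → W
n=6: reaches L-position 4 → W
n=7: reaches L-position 0 → W
n=8: only reaches 6(W), 7(W), all W → L
n=9: reaches L-position 8 → W
n=10: reaches L-position 8 → W
n=11: reaches L-position 0 → W
n=12: reaches L-position 4 → W
n=13: reaches L-position 0 → W
n=14: only reaches 7(W), 12(W), 13(W), all W → L
n=15: reaches L-position 14 → W
n=16: reaches L-position 14 → W
n=17: reaches L-position 0 → W
n=18: only reaches 6(W), 15(W), 16(W), 17(W), all W → L
n=19: reaches L-position 0 → W
n=20: reaches L-position 18 → W
n=21: reaches L-position 14 → W
n=22: only reaches 11(W), 20(W), 21(W), all W → L
n=23: reaches L-position 0 → W
n=24: reaches L-position 8 → W
n=25: only reaches 20(W), 24(W), all W → L
n=26: reaches L-position 25 → W
L entries with 0 ≤ n ≤ 26: n = 0, 4, 8, 14, 18, 22, 25; that makes 7.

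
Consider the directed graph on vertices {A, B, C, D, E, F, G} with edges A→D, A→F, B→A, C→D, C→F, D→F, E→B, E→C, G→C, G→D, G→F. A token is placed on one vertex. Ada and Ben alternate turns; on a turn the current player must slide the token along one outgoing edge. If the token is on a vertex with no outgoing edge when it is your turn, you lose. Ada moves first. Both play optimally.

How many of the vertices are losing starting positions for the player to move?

Compute win/loss labels from the base case upward. A position with no move is L. Any other position is W if it can reach an L in one move, else L.
Every edge goes from a vertex to one that appears earlier in the order F, D, A, B, C, G, E, so processing vertices in that order labels each vertex after all of its successors.
F: no outgoing edge → L
D: can move to F, which is L ⇒ W
A: can move to F, which is L ⇒ W
B: the only move is to A(W), a W ⇒ L
C: can move to F, which is L ⇒ W
G: can move to F, which is L ⇒ W
E: can move to B, which is L ⇒ W
The L vertices are B, F; that is 2 in all.

2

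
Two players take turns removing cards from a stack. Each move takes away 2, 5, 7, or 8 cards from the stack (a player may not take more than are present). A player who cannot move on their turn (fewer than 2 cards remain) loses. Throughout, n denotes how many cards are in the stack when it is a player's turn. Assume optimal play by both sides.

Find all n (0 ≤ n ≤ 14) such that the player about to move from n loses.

Positions with no move are L. A position that does have a move is losing for the player to move precisely when every available move leads to a winning position for the opponent. Fill in the labels:
n=0: no move → L
n=1: no move → L
n=2: can move to 0, which is L ⇒ W
n=3: can move to 1, which is L ⇒ W
n=4: the only move is to 2(W), a W ⇒ L
n=5: can move to 0, which is L ⇒ W
n=6: can move to 4, which is L ⇒ W
n=7: can move to 0, which is L ⇒ W
n=8: can move to 1, which is L ⇒ W
n=9: can move to 4, which is L ⇒ W
n=10: moves to 8(W), 5(W), 3(W), 2(W); every one is W ⇒ L
n=11: can move to 4, which is L ⇒ W
n=12: can move to 10, which is L ⇒ W
n=13: moves to 11(W), 8(W), 6(W), 5(W); every one is W ⇒ L
n=14: moves to 12(W), 9(W), 7(W), 6(W); every one is W ⇒ L
Reading off the rows marked L gives the requested list; there are 6 such values of n.

0, 1, 4, 10, 13, 14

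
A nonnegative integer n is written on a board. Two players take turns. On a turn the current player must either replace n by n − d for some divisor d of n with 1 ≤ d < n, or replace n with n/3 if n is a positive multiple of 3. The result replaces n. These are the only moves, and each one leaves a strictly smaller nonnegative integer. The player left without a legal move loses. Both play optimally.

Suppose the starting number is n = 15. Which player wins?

The second player wins.

Use the standard recursion: the mover loses at a terminal position; elsewhere, the mover wins exactly when some move hands the opponent an L position.
n=0: no move → L
n=1: no move → L
n=2: →1(L), so W
n=3: →1(L), so W
n=4: →2(W), 3(W) — all W, so L
n=5: →4(L), so W
n=6: →4(L), so W
n=7: →6(W) only, which is W, so L
n=8: →4(L), so W
n=9: →3(W), 6(W), 8(W) — all W, so L
n=10: →9(L), so W
n=11: →10(W) only, which is W, so L
n=12: →4(L), so W
n=13: →12(W) only, which is W, so L
n=14: →7(L), so W
n=15: →5(W), 10(W), 12(W), 14(W) — all W, so L
The starting position 15 is L: whatever the player to move does, the opponent receives a W position.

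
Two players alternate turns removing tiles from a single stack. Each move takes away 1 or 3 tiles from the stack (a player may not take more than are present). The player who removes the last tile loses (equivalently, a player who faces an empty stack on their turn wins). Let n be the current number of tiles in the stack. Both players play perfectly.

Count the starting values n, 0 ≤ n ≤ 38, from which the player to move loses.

Positions with no move are W. A position that does have a move is losing for the player to move precisely when every available move leads to a winning position for the opponent. Fill in the labels:
n=0: no move; the opponent has just taken the last tile and therefore loses → W
n=1: the only move is to 0(W), a W ⇒ L
n=2: can move to 1, which is L ⇒ W
n=3: moves to 2(W), 0(W); every one is W ⇒ L
n=4: can move to 3, which is L ⇒ W
n=5: moves to 4(W), 2(W); every one is W ⇒ L
n=6: can move to 5, which is L ⇒ W
n=7: moves to 6(W), 4(W); every one is W ⇒ L
n=8: can move to 7, which is L ⇒ W
n=9: moves to 8(W), 6(W); every one is W ⇒ L
n=10: can move to 9, which is L ⇒ W
n=11: moves to 10(W), 8(W); every one is W ⇒ L
n=12: can move to 11, which is L ⇒ W
n=13: moves to 12(W), 10(W); every one is W ⇒ L
n=14: can move to 13, which is L ⇒ W
n=15: moves to 14(W), 12(W); every one is W ⇒ L
n=16: can move to 15, which is L ⇒ W
n=17: moves to 16(W), 14(W); every one is W ⇒ L
n=18: can move to 17, which is L ⇒ W
n=19: moves to 18(W), 16(W); every one is W ⇒ L
n=20: can move to 19, which is L ⇒ W
n=21: moves to 20(W), 18(W); every one is W ⇒ L
n=22: can move to 21, which is L ⇒ W
n=23: moves to 22(W), 20(W); every one is W ⇒ L
n=24: can move to 23, which is L ⇒ W
n=25: moves to 24(W), 22(W); every one is W ⇒ L
n=26: can move to 25, which is L ⇒ W
n=27: moves to 26(W), 24(W); every one is W ⇒ L
n=28: can move to 27, which is L ⇒ W
n=29: moves to 28(W), 26(W); every one is W ⇒ L
n=30: can move to 29, which is L ⇒ W
n=31: moves to 30(W), 28(W); every one is W ⇒ L
n=32: can move to 31, which is L ⇒ W
n=33: moves to 32(W), 30(W); every one is W ⇒ L
n=34: can move to 33, which is L ⇒ W
n=35: moves to 34(W), 32(W); every one is W ⇒ L
n=36: can move to 35, which is L ⇒ W
n=37: moves to 36(W), 34(W); every one is W ⇒ L
n=38: can move to 37, which is L ⇒ W
L entries with 0 ≤ n ≤ 38: n = 1, 3, 5, 7, 9, 11, 13, 15, 17, 19, 21, 23, 25, 27, 29, 31, 33, 35, 37; that makes 19.

19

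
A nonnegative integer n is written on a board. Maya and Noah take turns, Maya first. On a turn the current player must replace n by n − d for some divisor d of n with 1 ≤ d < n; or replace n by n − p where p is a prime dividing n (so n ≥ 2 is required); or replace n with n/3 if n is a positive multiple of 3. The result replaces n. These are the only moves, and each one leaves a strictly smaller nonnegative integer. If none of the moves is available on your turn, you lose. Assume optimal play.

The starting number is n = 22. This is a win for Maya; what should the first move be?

Build the W/L table. Terminal = L. A non-terminal position is W if it has a move to some L; otherwise it is L.
n=0: no move → L
n=1: no move → L
n=2: can move to 0, which is L ⇒ W
n=3: can move to 0, which is L ⇒ W
n=4: moves to 2(W), 3(W); every one is W ⇒ L
n=5: can move to 0, which is L ⇒ W
n=6: can move to 4, which is L ⇒ W
n=7: can move to 0, which is L ⇒ W
n=8: can move to 4, which is L ⇒ W
n=9: moves to 3(W), 6(W), 8(W); every one is W ⇒ L
n=10: can move to 9, which is L ⇒ W
n=11: can move to 0, which is L ⇒ W
n=12: can move to 4, which is L ⇒ W
n=13: can move to 0, which is L ⇒ W
n=14: moves to 7(W), 12(W), 13(W); every one is W ⇒ L
n=15: can move to 14, which is L ⇒ W
n=16: can move to 14, which is L ⇒ W
n=17: can move to 0, which is L ⇒ W
n=18: can move to 9, which is L ⇒ W
n=19: can move to 0, which is L ⇒ W
n=20: moves to 10(W), 15(W), 16(W), 18(W), 19(W); every one is W ⇒ L
n=21: can move to 14, which is L ⇒ W
n=22: can move to 20, which is L ⇒ W
From 22, the L positions reachable in one move are: 20.

Move to 20.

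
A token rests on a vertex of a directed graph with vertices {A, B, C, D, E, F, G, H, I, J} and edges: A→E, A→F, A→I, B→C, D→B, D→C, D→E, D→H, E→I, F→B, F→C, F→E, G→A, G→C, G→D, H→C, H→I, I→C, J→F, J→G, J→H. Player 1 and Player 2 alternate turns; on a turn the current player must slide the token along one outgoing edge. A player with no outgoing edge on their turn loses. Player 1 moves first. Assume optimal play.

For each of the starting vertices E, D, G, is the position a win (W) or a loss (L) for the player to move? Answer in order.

E: L, D: W, G: W

Use the standard recursion: the mover loses at a terminal position; elsewhere, the mover wins exactly when some move hands the opponent an L position.
Every edge goes from a vertex to one that appears earlier in the order C, B, I, E, H, F, D, A, G, J, so processing vertices in that order labels each vertex after all of its successors.
C: no outgoing edge → L
B: →C(L), so W
I: →C(L), so W
E: →I(W) only, which is W, so L
H: →C(L), so W
F: →E(L), so W
D: →E(L), so W
A: →E(L), so W
G: →C(L), so W
J: →G(W), F(W), H(W) — all W, so L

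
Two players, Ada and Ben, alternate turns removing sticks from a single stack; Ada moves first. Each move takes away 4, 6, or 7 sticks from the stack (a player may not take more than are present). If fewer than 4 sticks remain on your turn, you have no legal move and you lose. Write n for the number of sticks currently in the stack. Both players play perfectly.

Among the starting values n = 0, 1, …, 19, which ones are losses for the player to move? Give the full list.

0, 1, 2, 3, 11, 12, 13, 14

Label each position W (a win for the player to move) or L (a loss). A position with no legal move is L; any other position is W exactly when some move reaches an L, and L when every move reaches a W.
n=0: no move → L
n=1: no move → L
n=2: no move → L
n=3: no move → L
n=4: W (go to 0, an L position)
n=5: W (go to 1, an L position)
n=6: W (go to 2, an L position)
n=7: W (go to 3, an L position)
n=8: W (go to 2, an L position)
n=9: W (go to 3, an L position)
n=10: W (go to 3, an L position)
n=11: L (options 7(W), 5(W), 4(W) are all W)
n=12: L (options 8(W), 6(W), 5(W) are all W)
n=13: L (options 9(W), 7(W), 6(W) are all W)
n=14: L (options 10(W), 8(W), 7(W) are all W)
n=15: W (go to 11, an L position)
n=16: W (go to 12, an L position)
n=17: W (go to 13, an L position)
n=18: W (go to 14, an L position)
n=19: W (go to 13, an L position)
Reading off the rows marked L gives the requested list; there are 8 such values of n.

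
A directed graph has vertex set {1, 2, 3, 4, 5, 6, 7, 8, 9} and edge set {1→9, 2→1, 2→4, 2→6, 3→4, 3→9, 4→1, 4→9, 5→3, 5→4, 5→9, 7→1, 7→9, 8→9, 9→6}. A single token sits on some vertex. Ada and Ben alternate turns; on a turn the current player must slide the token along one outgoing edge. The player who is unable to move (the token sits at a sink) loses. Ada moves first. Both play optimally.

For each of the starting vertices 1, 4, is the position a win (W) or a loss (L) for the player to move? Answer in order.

Work bottom-up. With no move the player to move loses. Otherwise the position is W if at least one move leads to an L position for the opponent, and L if every move leads to a W.
Every edge goes from a vertex to one that appears earlier in the order 6, 9, 1, 4, 8, 2, 3, 7, 5, so processing vertices in that order labels each vertex after all of its successors.
6: no outgoing edge → L
9: reaches L-position 6 → W
1: only reaches 9(W), which is W → L
4: reaches L-position 1 → W
8: only reaches 9(W), which is W → L
2: reaches L-position 1 → W
3: only reaches 4(W), 9(W), all W → L
7: reaches L-position 1 → W
5: reaches L-position 3 → W

1: L, 4: W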